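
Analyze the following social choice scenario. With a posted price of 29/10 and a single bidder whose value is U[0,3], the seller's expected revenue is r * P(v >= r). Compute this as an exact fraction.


Step 1: Posted price r = 29/10, value support [0,3]
Step 2: P(v >= r) = (3 - 29/10)/3 = 1/30
Step 3: Expected revenue = r * P(v >= r) = 29/10 * 1/30
Step 4: Revenue = 29/300

29/300


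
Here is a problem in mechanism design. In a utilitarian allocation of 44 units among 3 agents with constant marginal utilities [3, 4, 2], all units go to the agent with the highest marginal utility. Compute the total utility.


Step 1: The marginal utilities are [3, 4, 2]
Step 2: The highest marginal utility is 4
Step 3: All 44 units go to that agent
Step 4: Total utility = 4 * 44 = 176

176


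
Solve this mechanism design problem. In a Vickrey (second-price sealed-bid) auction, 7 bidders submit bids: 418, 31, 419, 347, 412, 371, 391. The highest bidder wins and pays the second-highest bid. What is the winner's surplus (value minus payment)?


Step 1: Sort bids in descending order: 419, 418, 412, 391, 371, 347, 31
Step 2: The winning bid is the highest: 419
Step 3: The payment equals the second-highest bid: 418
Step 4: Surplus = winner's bid - payment = 419 - 418 = 1

1


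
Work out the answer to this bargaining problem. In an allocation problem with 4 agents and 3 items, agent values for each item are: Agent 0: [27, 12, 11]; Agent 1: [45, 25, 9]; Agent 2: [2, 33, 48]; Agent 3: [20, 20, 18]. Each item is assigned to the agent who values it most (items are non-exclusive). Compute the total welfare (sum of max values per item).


Step 1: For each item, find the maximum value among all agents.
Step 2: Item 0 -> Agent 1 (value 45)
Step 3: Item 1 -> Agent 2 (value 33)
Step 4: Item 2 -> Agent 2 (value 48)
Step 5: Total welfare = 45 + 33 + 48 = 126

126


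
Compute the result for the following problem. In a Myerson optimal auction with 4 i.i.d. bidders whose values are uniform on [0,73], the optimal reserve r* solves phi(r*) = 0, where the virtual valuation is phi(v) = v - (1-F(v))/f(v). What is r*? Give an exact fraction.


Step 1: For U[0,73], F(v) = v/73 and f(v) = 1/73
Step 2: phi(v) = v - (1 - v/73)/(1/73) = v - (73 - v) = 2v - 73
Step 3: Set phi(r*) = 0: 2r* - 73 = 0
Step 4: r* = 73/2 (the number of bidders n = 4 does not enter)

73/2


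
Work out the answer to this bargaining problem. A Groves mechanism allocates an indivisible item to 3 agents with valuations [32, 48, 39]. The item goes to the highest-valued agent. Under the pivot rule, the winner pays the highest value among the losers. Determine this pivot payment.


Step 1: The efficient winner is agent 1 with value 48
Step 2: Other agents' values: [32, 39]
Step 3: Pivot payment = max(others) = 39
Step 4: The winner pays 39

39


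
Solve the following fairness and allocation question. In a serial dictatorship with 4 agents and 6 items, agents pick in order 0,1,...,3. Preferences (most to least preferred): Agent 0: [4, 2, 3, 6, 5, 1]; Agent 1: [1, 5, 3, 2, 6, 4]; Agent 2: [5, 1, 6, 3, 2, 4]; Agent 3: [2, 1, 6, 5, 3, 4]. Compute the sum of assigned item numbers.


Step 1: Agent 0 picks item 4
Step 2: Agent 1 picks item 1
Step 3: Agent 2 picks item 5
Step 4: Agent 3 picks item 2
Step 5: Sum = 4 + 1 + 5 + 2 = 12

12


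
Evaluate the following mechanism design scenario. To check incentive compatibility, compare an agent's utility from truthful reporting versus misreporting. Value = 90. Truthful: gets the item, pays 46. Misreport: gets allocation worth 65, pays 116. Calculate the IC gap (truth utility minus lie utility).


Step 1: U(truth) = value - payment = 90 - 46 = 44
Step 2: U(lie) = allocation - payment = 65 - 116 = -51
Step 3: IC gap = 44 - (-51) = 95

95


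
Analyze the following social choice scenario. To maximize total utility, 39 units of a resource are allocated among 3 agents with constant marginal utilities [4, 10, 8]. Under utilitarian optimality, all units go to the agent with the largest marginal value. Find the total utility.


Step 1: The marginal utilities are [4, 10, 8]
Step 2: The highest marginal utility is 10
Step 3: All 39 units go to that agent
Step 4: Total utility = 10 * 39 = 390

390


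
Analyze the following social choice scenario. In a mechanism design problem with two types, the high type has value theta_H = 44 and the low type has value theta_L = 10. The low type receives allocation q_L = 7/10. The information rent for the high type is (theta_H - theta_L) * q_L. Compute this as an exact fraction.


Step 1: theta_H - theta_L = 44 - 10 = 34
Step 2: Information rent = (theta_H - theta_L) * q_L
Step 3: = 34 * 7/10
Step 4: = 119/5

119/5


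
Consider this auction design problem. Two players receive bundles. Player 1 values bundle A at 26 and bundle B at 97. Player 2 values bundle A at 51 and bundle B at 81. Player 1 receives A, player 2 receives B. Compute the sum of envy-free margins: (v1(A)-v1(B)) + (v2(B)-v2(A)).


Step 1: Player 1's margin = v1(A) - v1(B) = 26 - 97 = -71
Step 2: Player 2's margin = v2(B) - v2(A) = 81 - 51 = 30
Step 3: Total margin = -71 + 30 = -41

-41


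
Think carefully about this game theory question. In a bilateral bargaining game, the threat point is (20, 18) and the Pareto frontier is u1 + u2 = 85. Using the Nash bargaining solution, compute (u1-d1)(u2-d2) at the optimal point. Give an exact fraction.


Step 1: The Nash solution splits surplus symmetrically above the disagreement point
Step 2: u1 = (total + d1 - d2)/2 = (85 + 20 - 18)/2 = 87/2
Step 3: u2 = (total - d1 + d2)/2 = (85 - 20 + 18)/2 = 83/2
Step 4: Nash product = (87/2 - 20) * (83/2 - 18)
Step 5: = 47/2 * 47/2 = 2209/4

2209/4


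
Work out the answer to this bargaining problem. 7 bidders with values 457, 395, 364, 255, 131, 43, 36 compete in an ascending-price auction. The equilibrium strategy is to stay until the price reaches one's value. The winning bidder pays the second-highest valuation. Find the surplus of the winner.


Step 1: Identify the highest value: 457
Step 2: Identify the second-highest value: 395
Step 3: The final price = second-highest value = 395
Step 4: Surplus = 457 - 395 = 62

62


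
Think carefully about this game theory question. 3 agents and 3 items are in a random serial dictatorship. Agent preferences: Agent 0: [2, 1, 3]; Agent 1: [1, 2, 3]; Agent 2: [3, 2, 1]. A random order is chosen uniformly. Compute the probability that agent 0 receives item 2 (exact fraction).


Step 1: Agent 0 wants item 2
Step 2: There are 6 possible orderings of agents
Step 3: In 6 orderings, agent 0 gets item 2
Step 4: Probability = 6/6 = 1

1


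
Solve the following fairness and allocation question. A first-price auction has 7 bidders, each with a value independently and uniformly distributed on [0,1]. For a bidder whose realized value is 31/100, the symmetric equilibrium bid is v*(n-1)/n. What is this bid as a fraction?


Step 1: The symmetric BNE bidding function is b(v) = v * (n-1) / n
Step 2: Substitute v = 31/100 and n = 7
Step 3: b = 31/100 * 6/7
Step 4: b = 93/350

93/350


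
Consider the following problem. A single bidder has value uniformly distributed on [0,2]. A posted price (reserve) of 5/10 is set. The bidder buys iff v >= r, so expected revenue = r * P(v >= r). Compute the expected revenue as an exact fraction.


Step 1: Posted price r = 1/2, value support [0,2]
Step 2: P(v >= r) = (2 - 1/2)/2 = 3/4
Step 3: Expected revenue = r * P(v >= r) = 1/2 * 3/4
Step 4: Revenue = 3/8

3/8


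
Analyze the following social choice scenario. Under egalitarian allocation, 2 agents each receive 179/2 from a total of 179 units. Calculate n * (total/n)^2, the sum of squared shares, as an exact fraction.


Step 1: Each agent's share = 179/2
Step 2: Square of each share = (179/2)^2 = 32041/4
Step 3: Sum of squares = 2 * 32041/4 = 32041/2

32041/2


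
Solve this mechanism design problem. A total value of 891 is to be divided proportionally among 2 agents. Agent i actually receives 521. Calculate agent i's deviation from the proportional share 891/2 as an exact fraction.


Step 1: Proportional share = 891/2
Step 2: Agent's actual allocation = 521
Step 3: Excess = 521 - 891/2 = 151/2

151/2


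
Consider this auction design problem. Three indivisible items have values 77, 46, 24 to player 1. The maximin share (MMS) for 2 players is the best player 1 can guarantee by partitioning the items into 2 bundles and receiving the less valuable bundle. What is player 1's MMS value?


Step 1: Item values = 77, 46, 24
Step 2: Enumerate all 2-bundle partitions and take the smaller bundle:
  Partition 1: {77} vs {46,24} -> bundles 77, 70; min = 70
  Partition 2: {46} vs {77,24} -> bundles 46, 101; min = 46
  Partition 3: {24} vs {77,46} -> bundles 24, 123; min = 24
Step 3: MMS = max(70, 46, 24) = 70

70


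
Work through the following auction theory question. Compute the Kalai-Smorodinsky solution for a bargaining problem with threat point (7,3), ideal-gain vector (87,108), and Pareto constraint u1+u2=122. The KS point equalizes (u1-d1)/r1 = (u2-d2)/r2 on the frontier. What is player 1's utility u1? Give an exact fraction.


Step 1: At the KS point, (u1-d1)/r1 = (u2-d2)/r2 = t and u1+u2 = 122
Step 2: u1 = d1 + r1*t and u2 = d2 + r2*t, so (d1 + r1*t) + (d2 + r2*t) = 122
Step 3: t = (122 - 7 - 3)/(87 + 108) = 112/195
Step 4: u1 = d1 + r1*t = 7 + 87 * 112/195 = 3703/65
Step 5: (Check: u2 = d2 + r2*t = 4227/65; u1+u2 = 3703/65 + 4227/65 = 122, on the frontier.)

3703/65


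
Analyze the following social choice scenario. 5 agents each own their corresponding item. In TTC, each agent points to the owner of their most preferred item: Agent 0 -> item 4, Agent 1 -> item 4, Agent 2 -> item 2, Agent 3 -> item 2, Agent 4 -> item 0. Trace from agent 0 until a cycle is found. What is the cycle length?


Step 1: Trace the pointer graph from agent 0: 0 -> 4 -> 0
Step 2: A cycle is detected when we revisit agent 0
Step 3: The cycle is: 0 -> 4 -> 0
Step 4: Cycle length = 2

2


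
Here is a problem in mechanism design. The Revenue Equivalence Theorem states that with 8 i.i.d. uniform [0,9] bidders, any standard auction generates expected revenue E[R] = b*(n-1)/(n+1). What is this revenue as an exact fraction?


Step 1: By Revenue Equivalence, expected revenue = b*(n-1)/(n+1)
Step 2: Substituting n = 8, b = 9
Step 3: Revenue = 9*(8-1)/(8+1) = 9*7/9
Step 4: Revenue = 63/9 = 7

7


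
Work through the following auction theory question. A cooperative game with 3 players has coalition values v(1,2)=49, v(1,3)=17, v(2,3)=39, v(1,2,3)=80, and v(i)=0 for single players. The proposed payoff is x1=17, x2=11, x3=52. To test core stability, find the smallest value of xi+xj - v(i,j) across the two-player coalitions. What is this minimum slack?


Step 1: Slack for coalition (1,2): x1+x2 - v12 = 28 - 49 = -21
Step 2: Slack for coalition (1,3): x1+x3 - v13 = 69 - 17 = 52
Step 3: Slack for coalition (2,3): x2+x3 - v23 = 63 - 39 = 24
Step 4: Minimum slack = min(-21, 52, 24) = -21, attained by (1,2); coalition (1,2) can block (slack < 0), so the allocation is not in the core

-21


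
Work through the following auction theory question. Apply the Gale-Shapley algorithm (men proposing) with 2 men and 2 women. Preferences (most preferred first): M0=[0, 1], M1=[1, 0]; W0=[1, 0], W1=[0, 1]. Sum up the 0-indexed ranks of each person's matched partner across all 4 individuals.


Step 1: Run Gale-Shapley (men propose, women hold best offer):
  M0 proposes to W0; she accepts
  M1 proposes to W1; she accepts
Step 2: Final matching: W0-M0, W1-M1
Step 3: 0-indexed ranks (man's rank of his match, then woman's): 0 + 1 + 0 + 1
Step 4: Total rank sum = 2

2


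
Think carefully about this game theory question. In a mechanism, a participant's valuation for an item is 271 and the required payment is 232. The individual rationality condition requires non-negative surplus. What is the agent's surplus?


Step 1: Surplus = value - payment = 271 - 232 = 39
Step 2: IR is satisfied (surplus >= 0)

39


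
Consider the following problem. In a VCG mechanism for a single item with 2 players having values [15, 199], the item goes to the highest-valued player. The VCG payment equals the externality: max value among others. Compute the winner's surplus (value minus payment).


Step 1: The winner is the agent with the highest value: agent 1 with value 199
Step 2: Values of other agents: [15]
Step 3: VCG payment = max of others' values = 15
Step 4: Surplus = 199 - 15 = 184

184


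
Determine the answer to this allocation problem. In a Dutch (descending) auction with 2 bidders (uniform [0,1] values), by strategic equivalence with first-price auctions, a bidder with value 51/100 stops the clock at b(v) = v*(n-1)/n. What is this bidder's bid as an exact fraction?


Step 1: Dutch auctions are strategically equivalent to first-price auctions
Step 2: The equilibrium bid is b(v) = v*(n-1)/n
Step 3: b = 51/100 * 1/2
Step 4: b = 51/200

51/200


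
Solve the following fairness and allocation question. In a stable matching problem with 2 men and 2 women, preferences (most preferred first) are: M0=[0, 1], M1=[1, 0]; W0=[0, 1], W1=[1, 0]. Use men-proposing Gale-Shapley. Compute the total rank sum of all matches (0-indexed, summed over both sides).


Step 1: Run Gale-Shapley (men propose, women hold best offer):
  M0 proposes to W0; she accepts
  M1 proposes to W1; she accepts
Step 2: Final matching: W0-M0, W1-M1
Step 3: 0-indexed ranks (man's rank of his match, then woman's): 0 + 0 + 0 + 0
Step 4: Total rank sum = 0

0


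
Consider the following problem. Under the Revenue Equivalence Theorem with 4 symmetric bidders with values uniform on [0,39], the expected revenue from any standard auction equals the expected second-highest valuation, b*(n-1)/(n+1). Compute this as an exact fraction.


Step 1: By Revenue Equivalence, expected revenue = b*(n-1)/(n+1)
Step 2: Substituting n = 4, b = 39
Step 3: Revenue = 39*(4-1)/(4+1) = 39*3/5
Step 4: Revenue = 117/5

117/5


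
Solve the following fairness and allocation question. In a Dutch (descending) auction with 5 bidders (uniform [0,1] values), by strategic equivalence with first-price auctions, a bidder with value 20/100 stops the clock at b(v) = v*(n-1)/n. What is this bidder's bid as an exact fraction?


Step 1: Dutch auctions are strategically equivalent to first-price auctions
Step 2: The equilibrium bid is b(v) = v*(n-1)/n
Step 3: b = 1/5 * 4/5
Step 4: b = 4/25

4/25


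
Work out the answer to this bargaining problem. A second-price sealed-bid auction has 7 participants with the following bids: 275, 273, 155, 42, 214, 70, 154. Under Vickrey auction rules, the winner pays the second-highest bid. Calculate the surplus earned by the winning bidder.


Step 1: Sort bids in descending order: 275, 273, 214, 155, 154, 70, 42
Step 2: The winning bid is the highest: 275
Step 3: The payment equals the second-highest bid: 273
Step 4: Surplus = winner's bid - payment = 275 - 273 = 2

2


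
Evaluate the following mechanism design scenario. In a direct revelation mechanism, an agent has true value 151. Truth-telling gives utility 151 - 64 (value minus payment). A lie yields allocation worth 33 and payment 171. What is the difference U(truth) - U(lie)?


Step 1: U(truth) = value - payment = 151 - 64 = 87
Step 2: U(lie) = allocation - payment = 33 - 171 = -138
Step 3: IC gap = 87 - (-138) = 225

225


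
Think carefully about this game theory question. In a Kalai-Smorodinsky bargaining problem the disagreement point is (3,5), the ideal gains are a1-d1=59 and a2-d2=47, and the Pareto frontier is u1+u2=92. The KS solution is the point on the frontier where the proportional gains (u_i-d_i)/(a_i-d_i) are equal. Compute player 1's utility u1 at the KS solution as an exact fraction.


Step 1: At the KS point, (u1-d1)/r1 = (u2-d2)/r2 = t and u1+u2 = 92
Step 2: u1 = d1 + r1*t and u2 = d2 + r2*t, so (d1 + r1*t) + (d2 + r2*t) = 92
Step 3: t = (92 - 3 - 5)/(59 + 47) = 84/106 = 42/53
Step 4: u1 = d1 + r1*t = 3 + 59 * 42/53 = 2637/53
Step 5: (Check: u2 = d2 + r2*t = 2239/53; u1+u2 = 2637/53 + 2239/53 = 92, on the frontier.)

2637/53


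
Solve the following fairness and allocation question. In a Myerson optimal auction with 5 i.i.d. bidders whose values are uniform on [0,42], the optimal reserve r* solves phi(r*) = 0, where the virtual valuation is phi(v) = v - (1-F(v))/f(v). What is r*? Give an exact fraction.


Step 1: For U[0,42], F(v) = v/42 and f(v) = 1/42
Step 2: phi(v) = v - (1 - v/42)/(1/42) = v - (42 - v) = 2v - 42
Step 3: Set phi(r*) = 0: 2r* - 42 = 0
Step 4: r* = 42/2 = 21 (the number of bidders n = 5 does not enter)

21


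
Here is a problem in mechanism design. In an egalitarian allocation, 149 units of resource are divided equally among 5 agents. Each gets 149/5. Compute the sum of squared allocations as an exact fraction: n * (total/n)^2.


Step 1: Each agent's share = 149/5
Step 2: Square of each share = (149/5)^2 = 22201/25
Step 3: Sum of squares = 5 * 22201/25 = 22201/5

22201/5


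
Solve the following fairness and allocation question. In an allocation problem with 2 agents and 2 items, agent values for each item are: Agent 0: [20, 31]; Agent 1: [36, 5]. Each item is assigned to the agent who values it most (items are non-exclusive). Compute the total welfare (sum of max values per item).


Step 1: For each item, find the maximum value among all agents.
Step 2: Item 0 -> Agent 1 (value 36)
Step 3: Item 1 -> Agent 0 (value 31)
Step 4: Total welfare = 36 + 31 = 67

67


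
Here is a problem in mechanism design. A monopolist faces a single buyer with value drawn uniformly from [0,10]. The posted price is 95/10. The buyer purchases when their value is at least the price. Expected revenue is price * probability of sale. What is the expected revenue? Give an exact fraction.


Step 1: Posted price r = 19/2, value support [0,10]
Step 2: P(v >= r) = (10 - 19/2)/10 = 1/20
Step 3: Expected revenue = r * P(v >= r) = 19/2 * 1/20
Step 4: Revenue = 19/40

19/40


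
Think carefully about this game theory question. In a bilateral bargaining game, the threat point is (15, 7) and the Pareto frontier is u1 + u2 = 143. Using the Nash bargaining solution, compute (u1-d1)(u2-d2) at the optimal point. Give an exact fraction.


Step 1: The Nash solution splits surplus symmetrically above the disagreement point
Step 2: u1 = (total + d1 - d2)/2 = (143 + 15 - 7)/2 = 151/2
Step 3: u2 = (total - d1 + d2)/2 = (143 - 15 + 7)/2 = 135/2
Step 4: Nash product = (151/2 - 15) * (135/2 - 7)
Step 5: = 121/2 * 121/2 = 14641/4

14641/4


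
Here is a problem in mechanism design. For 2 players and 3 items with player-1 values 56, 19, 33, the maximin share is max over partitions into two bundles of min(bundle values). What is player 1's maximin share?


Step 1: Item values = 56, 19, 33
Step 2: Enumerate all 2-bundle partitions and take the smaller bundle:
  Partition 1: {56} vs {19,33} -> bundles 56, 52; min = 52
  Partition 2: {19} vs {56,33} -> bundles 19, 89; min = 19
  Partition 3: {33} vs {56,19} -> bundles 33, 75; min = 33
Step 3: MMS = max(52, 19, 33) = 52

52


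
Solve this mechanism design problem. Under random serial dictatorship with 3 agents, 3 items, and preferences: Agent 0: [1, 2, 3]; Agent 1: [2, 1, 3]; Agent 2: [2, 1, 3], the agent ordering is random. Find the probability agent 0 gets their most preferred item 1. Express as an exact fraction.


Step 1: Agent 0 wants item 1
Step 2: There are 6 possible orderings of agents
Step 3: In 4 orderings, agent 0 gets item 1
Step 4: Probability = 4/6 = 2/3

2/3


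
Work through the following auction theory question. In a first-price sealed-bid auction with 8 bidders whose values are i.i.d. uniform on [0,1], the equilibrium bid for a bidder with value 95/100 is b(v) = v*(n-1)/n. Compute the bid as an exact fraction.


Step 1: The symmetric BNE bidding function is b(v) = v * (n-1) / n
Step 2: Substitute v = 19/20 and n = 8
Step 3: b = 19/20 * 7/8
Step 4: b = 133/160

133/160


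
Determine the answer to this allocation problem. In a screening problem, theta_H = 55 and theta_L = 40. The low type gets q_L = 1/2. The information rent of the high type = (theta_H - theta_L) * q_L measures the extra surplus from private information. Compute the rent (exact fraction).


Step 1: theta_H - theta_L = 55 - 40 = 15
Step 2: Information rent = (theta_H - theta_L) * q_L
Step 3: = 15 * 1/2
Step 4: = 15/2

15/2


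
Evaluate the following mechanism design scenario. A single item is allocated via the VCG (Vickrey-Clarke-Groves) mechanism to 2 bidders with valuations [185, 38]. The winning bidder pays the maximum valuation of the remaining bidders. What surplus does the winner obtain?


Step 1: The winner is the agent with the highest value: agent 0 with value 185
Step 2: Values of other agents: [38]
Step 3: VCG payment = max of others' values = 38
Step 4: Surplus = 185 - 38 = 147

147


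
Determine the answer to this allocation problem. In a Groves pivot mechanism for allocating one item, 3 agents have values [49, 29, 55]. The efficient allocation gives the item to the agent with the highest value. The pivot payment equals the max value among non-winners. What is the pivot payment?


Step 1: The efficient winner is agent 2 with value 55
Step 2: Other agents' values: [49, 29]
Step 3: Pivot payment = max(others) = 49
Step 4: The winner pays 49

49


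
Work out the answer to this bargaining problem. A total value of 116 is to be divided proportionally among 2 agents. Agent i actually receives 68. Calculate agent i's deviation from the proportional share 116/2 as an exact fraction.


Step 1: Proportional share = 116/2 = 58
Step 2: Agent's actual allocation = 68
Step 3: Excess = 68 - 58 = 10

10


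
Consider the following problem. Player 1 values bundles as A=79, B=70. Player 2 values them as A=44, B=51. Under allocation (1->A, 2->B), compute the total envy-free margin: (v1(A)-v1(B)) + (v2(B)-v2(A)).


Step 1: Player 1's margin = v1(A) - v1(B) = 79 - 70 = 9
Step 2: Player 2's margin = v2(B) - v2(A) = 51 - 44 = 7
Step 3: Total margin = 9 + 7 = 16

16


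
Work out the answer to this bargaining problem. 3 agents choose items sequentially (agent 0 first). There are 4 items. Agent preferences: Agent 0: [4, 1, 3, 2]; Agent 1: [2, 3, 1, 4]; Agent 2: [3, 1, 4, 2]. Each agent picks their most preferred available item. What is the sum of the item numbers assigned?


Step 1: Agent 0 picks item 4
Step 2: Agent 1 picks item 2
Step 3: Agent 2 picks item 3
Step 4: Sum = 4 + 2 + 3 = 9

9


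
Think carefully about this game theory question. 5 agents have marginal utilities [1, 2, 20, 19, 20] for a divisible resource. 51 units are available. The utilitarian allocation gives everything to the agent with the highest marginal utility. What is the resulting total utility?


Step 1: The marginal utilities are [1, 2, 20, 19, 20]
Step 2: The highest marginal utility is 20
Step 3: All 51 units go to that agent
Step 4: Total utility = 20 * 51 = 1020

1020


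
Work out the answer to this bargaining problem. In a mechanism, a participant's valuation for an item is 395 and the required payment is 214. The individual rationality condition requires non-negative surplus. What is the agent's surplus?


Step 1: Surplus = value - payment = 395 - 214 = 181
Step 2: IR is satisfied (surplus >= 0)

181


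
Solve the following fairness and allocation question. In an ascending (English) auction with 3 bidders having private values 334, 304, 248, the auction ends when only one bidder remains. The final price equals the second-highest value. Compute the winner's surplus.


Step 1: Identify the highest value: 334
Step 2: Identify the second-highest value: 304
Step 3: The final price = second-highest value = 304
Step 4: Surplus = 334 - 304 = 30

30


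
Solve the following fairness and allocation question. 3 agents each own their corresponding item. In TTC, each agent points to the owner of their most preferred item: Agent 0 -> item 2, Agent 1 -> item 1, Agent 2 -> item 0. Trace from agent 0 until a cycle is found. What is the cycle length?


Step 1: Trace the pointer graph from agent 0: 0 -> 2 -> 0
Step 2: A cycle is detected when we revisit agent 0
Step 3: The cycle is: 0 -> 2 -> 0
Step 4: Cycle length = 2

2


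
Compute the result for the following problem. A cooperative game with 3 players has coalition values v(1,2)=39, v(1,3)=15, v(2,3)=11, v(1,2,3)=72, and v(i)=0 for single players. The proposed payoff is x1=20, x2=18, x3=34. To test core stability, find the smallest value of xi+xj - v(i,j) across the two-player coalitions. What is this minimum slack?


Step 1: Slack for coalition (1,2): x1+x2 - v12 = 38 - 39 = -1
Step 2: Slack for coalition (1,3): x1+x3 - v13 = 54 - 15 = 39
Step 3: Slack for coalition (2,3): x2+x3 - v23 = 52 - 11 = 41
Step 4: Minimum slack = min(-1, 39, 41) = -1, attained by (1,2); coalition (1,2) can block (slack < 0), so the allocation is not in the core

-1


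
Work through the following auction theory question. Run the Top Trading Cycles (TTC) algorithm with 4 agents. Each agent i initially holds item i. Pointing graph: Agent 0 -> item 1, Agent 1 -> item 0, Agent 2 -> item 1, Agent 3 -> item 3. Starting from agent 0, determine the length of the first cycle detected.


Step 1: Trace the pointer graph from agent 0: 0 -> 1 -> 0
Step 2: A cycle is detected when we revisit agent 0
Step 3: The cycle is: 0 -> 1 -> 0
Step 4: Cycle length = 2

2


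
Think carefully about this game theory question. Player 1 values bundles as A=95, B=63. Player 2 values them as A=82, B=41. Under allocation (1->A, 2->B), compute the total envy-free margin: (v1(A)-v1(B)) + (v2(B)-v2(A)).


Step 1: Player 1's margin = v1(A) - v1(B) = 95 - 63 = 32
Step 2: Player 2's margin = v2(B) - v2(A) = 41 - 82 = -41
Step 3: Total margin = 32 + -41 = -9

-9


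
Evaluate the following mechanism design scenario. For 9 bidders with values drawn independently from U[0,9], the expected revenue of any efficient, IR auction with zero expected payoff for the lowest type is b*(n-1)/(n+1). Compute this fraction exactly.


Step 1: By Revenue Equivalence, expected revenue = b*(n-1)/(n+1)
Step 2: Substituting n = 9, b = 9
Step 3: Revenue = 9*(9-1)/(9+1) = 9*8/10
Step 4: Revenue = 72/10 = 36/5

36/5


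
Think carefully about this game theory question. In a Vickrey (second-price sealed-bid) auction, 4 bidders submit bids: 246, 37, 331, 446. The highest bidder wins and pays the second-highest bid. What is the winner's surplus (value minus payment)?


Step 1: Sort bids in descending order: 446, 331, 246, 37
Step 2: The winning bid is the highest: 446
Step 3: The payment equals the second-highest bid: 331
Step 4: Surplus = winner's bid - payment = 446 - 331 = 115

115


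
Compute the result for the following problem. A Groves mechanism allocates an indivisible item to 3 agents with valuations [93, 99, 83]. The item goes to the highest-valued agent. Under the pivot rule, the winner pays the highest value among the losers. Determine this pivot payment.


Step 1: The efficient winner is agent 1 with value 99
Step 2: Other agents' values: [93, 83]
Step 3: Pivot payment = max(others) = 93
Step 4: The winner pays 93

93


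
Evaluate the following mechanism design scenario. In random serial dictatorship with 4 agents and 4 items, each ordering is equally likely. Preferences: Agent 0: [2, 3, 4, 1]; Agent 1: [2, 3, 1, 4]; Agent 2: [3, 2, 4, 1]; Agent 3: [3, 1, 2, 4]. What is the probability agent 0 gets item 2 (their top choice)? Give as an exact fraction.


Step 1: Agent 0 wants item 2
Step 2: There are 24 possible orderings of agents
Step 3: In 11 orderings, agent 0 gets item 2
Step 4: Probability = 11/24

11/24


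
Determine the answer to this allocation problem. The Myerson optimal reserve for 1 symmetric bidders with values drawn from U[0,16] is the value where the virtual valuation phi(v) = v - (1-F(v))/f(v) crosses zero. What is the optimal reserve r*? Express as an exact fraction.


Step 1: For U[0,16], F(v) = v/16 and f(v) = 1/16
Step 2: phi(v) = v - (1 - v/16)/(1/16) = v - (16 - v) = 2v - 16
Step 3: Set phi(r*) = 0: 2r* - 16 = 0
Step 4: r* = 16/2 = 8 (the number of bidders n = 1 does not enter)

8


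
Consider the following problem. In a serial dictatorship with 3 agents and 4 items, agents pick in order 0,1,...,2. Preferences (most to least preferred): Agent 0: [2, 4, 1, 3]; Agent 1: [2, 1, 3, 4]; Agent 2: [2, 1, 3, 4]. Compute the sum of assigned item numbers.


Step 1: Agent 0 picks item 2
Step 2: Agent 1 picks item 1
Step 3: Agent 2 picks item 3
Step 4: Sum = 2 + 1 + 3 = 6

6


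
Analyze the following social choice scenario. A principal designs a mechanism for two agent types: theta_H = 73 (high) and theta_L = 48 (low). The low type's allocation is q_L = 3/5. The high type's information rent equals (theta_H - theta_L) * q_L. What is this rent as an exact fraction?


Step 1: theta_H - theta_L = 73 - 48 = 25
Step 2: Information rent = (theta_H - theta_L) * q_L
Step 3: = 25 * 3/5
Step 4: = 15

15


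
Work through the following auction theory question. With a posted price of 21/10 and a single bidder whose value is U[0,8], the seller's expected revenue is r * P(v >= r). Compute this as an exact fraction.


Step 1: Posted price r = 21/10, value support [0,8]
Step 2: P(v >= r) = (8 - 21/10)/8 = 59/80
Step 3: Expected revenue = r * P(v >= r) = 21/10 * 59/80
Step 4: Revenue = 1239/800

1239/800


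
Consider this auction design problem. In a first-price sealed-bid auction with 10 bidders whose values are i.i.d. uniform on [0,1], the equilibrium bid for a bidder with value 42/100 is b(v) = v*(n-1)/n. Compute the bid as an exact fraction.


Step 1: The symmetric BNE bidding function is b(v) = v * (n-1) / n
Step 2: Substitute v = 21/50 and n = 10
Step 3: b = 21/50 * 9/10
Step 4: b = 189/500

189/500


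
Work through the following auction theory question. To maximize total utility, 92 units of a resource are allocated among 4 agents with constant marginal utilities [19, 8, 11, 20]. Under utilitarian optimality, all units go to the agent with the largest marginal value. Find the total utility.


Step 1: The marginal utilities are [19, 8, 11, 20]
Step 2: The highest marginal utility is 20
Step 3: All 92 units go to that agent
Step 4: Total utility = 20 * 92 = 1840

1840


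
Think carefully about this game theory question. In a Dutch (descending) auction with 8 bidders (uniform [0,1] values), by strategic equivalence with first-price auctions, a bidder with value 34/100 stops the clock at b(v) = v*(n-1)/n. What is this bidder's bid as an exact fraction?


Step 1: Dutch auctions are strategically equivalent to first-price auctions
Step 2: The equilibrium bid is b(v) = v*(n-1)/n
Step 3: b = 17/50 * 7/8
Step 4: b = 119/400

119/400


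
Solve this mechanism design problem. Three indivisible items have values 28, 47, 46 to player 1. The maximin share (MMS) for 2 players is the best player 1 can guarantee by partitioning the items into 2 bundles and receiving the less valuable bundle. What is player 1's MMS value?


Step 1: Item values = 28, 47, 46
Step 2: Enumerate all 2-bundle partitions and take the smaller bundle:
  Partition 1: {28} vs {47,46} -> bundles 28, 93; min = 28
  Partition 2: {47} vs {28,46} -> bundles 47, 74; min = 47
  Partition 3: {46} vs {28,47} -> bundles 46, 75; min = 46
Step 3: MMS = max(28, 47, 46) = 47

47


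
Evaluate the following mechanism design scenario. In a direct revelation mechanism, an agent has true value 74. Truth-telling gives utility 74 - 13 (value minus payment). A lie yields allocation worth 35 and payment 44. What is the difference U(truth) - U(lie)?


Step 1: U(truth) = value - payment = 74 - 13 = 61
Step 2: U(lie) = allocation - payment = 35 - 44 = -9
Step 3: IC gap = 61 - (-9) = 70

70


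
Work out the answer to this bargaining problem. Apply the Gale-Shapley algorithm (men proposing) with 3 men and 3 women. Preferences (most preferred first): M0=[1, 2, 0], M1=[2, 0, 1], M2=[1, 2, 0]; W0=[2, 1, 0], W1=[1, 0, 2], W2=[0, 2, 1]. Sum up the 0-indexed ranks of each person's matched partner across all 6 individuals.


Step 1: Run Gale-Shapley (men propose, women hold best offer):
  M0 proposes to W1; she accepts
  M1 proposes to W2; she accepts
  M2 proposes to W1; rejected
  M2 proposes to W2; she switches from M1
  M1 proposes to W0; she accepts
Step 2: Final matching: W0-M1, W1-M0, W2-M2
Step 3: 0-indexed ranks (man's rank of his match, then woman's): 1 + 1 + 0 + 1 + 1 + 1
Step 4: Total rank sum = 5

5


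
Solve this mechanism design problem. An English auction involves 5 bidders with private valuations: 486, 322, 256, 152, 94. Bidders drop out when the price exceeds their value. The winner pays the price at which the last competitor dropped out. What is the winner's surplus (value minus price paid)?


Step 1: Identify the highest value: 486
Step 2: Identify the second-highest value: 322
Step 3: The final price = second-highest value = 322
Step 4: Surplus = 486 - 322 = 164

164


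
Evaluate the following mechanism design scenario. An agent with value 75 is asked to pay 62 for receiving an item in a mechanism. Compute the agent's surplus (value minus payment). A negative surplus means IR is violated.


Step 1: Surplus = value - payment = 75 - 62 = 13
Step 2: IR is satisfied (surplus >= 0)

13


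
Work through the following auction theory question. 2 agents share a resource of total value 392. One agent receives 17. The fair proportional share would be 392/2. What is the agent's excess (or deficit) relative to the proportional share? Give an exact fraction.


Step 1: Proportional share = 392/2 = 196
Step 2: Agent's actual allocation = 17
Step 3: Excess = 17 - 196 = -179

-179


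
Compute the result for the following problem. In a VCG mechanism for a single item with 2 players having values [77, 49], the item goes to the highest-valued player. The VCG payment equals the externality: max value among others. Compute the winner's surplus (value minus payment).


Step 1: The winner is the agent with the highest value: agent 0 with value 77
Step 2: Values of other agents: [49]
Step 3: VCG payment = max of others' values = 49
Step 4: Surplus = 77 - 49 = 28

28


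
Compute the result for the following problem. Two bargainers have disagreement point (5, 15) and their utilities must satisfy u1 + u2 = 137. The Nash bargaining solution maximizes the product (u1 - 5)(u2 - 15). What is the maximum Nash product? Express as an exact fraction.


Step 1: The Nash solution splits surplus symmetrically above the disagreement point
Step 2: u1 = (total + d1 - d2)/2 = (137 + 5 - 15)/2 = 127/2
Step 3: u2 = (total - d1 + d2)/2 = (137 - 5 + 15)/2 = 147/2
Step 4: Nash product = (127/2 - 5) * (147/2 - 15)
Step 5: = 117/2 * 117/2 = 13689/4

13689/4


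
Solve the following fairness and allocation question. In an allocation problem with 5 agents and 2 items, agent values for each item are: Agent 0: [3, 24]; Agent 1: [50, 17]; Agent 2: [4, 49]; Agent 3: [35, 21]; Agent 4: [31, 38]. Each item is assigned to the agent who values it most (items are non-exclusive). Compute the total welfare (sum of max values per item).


Step 1: For each item, find the maximum value among all agents.
Step 2: Item 0 -> Agent 1 (value 50)
Step 3: Item 1 -> Agent 2 (value 49)
Step 4: Total welfare = 50 + 49 = 99

99


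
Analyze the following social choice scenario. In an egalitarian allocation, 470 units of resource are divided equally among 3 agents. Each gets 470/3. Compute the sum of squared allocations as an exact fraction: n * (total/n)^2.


Step 1: Each agent's share = 470/3
Step 2: Square of each share = (470/3)^2 = 220900/9
Step 3: Sum of squares = 3 * 220900/9 = 220900/3

220900/3


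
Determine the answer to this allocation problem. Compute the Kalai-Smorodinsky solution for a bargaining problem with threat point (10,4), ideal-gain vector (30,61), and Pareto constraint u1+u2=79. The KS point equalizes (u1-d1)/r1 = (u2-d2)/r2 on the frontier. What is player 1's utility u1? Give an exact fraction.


Step 1: At the KS point, (u1-d1)/r1 = (u2-d2)/r2 = t and u1+u2 = 79
Step 2: u1 = d1 + r1*t and u2 = d2 + r2*t, so (d1 + r1*t) + (d2 + r2*t) = 79
Step 3: t = (79 - 10 - 4)/(30 + 61) = 65/91 = 5/7
Step 4: u1 = d1 + r1*t = 10 + 30 * 5/7 = 220/7
Step 5: (Check: u2 = d2 + r2*t = 333/7; u1+u2 = 220/7 + 333/7 = 79, on the frontier.)

220/7


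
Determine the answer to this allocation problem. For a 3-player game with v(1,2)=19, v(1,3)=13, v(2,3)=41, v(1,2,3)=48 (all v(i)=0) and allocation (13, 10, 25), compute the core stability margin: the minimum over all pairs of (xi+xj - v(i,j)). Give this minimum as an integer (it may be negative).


Step 1: Slack for coalition (1,2): x1+x2 - v12 = 23 - 19 = 4
Step 2: Slack for coalition (1,3): x1+x3 - v13 = 38 - 13 = 25
Step 3: Slack for coalition (2,3): x2+x3 - v23 = 35 - 41 = -6
Step 4: Minimum slack = min(4, 25, -6) = -6, attained by (2,3); coalition (2,3) can block (slack < 0), so the allocation is not in the core

-6


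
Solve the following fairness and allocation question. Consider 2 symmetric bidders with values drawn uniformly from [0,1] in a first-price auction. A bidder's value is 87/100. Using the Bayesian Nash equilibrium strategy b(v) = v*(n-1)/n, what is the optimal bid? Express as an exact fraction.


Step 1: The symmetric BNE bidding function is b(v) = v * (n-1) / n
Step 2: Substitute v = 87/100 and n = 2
Step 3: b = 87/100 * 1/2
Step 4: b = 87/200

87/200


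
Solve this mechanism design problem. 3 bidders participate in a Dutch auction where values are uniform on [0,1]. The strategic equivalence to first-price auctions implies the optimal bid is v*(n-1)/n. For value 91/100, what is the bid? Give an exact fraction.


Step 1: Dutch auctions are strategically equivalent to first-price auctions
Step 2: The equilibrium bid is b(v) = v*(n-1)/n
Step 3: b = 91/100 * 2/3
Step 4: b = 91/150

91/150


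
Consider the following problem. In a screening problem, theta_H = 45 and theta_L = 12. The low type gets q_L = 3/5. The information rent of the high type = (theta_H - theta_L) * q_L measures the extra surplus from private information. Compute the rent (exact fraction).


Step 1: theta_H - theta_L = 45 - 12 = 33
Step 2: Information rent = (theta_H - theta_L) * q_L
Step 3: = 33 * 3/5
Step 4: = 99/5

99/5


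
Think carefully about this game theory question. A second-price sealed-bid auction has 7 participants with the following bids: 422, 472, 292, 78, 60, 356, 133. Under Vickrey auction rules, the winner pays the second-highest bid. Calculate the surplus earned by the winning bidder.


Step 1: Sort bids in descending order: 472, 422, 356, 292, 133, 78, 60
Step 2: The winning bid is the highest: 472
Step 3: The payment equals the second-highest bid: 422
Step 4: Surplus = winner's bid - payment = 472 - 422 = 50

50


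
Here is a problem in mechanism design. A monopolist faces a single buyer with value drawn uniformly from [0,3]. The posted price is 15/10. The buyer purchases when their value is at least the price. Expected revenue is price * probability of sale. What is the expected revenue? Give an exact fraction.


Step 1: Posted price r = 3/2, value support [0,3]
Step 2: P(v >= r) = (3 - 3/2)/3 = 1/2
Step 3: Expected revenue = r * P(v >= r) = 3/2 * 1/2
Step 4: Revenue = 3/4

3/4


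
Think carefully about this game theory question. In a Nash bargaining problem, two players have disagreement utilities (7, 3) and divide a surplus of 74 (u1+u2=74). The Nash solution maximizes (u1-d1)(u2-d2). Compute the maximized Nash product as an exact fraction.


Step 1: The Nash solution splits surplus symmetrically above the disagreement point
Step 2: u1 = (total + d1 - d2)/2 = (74 + 7 - 3)/2 = 39
Step 3: u2 = (total - d1 + d2)/2 = (74 - 7 + 3)/2 = 35
Step 4: Nash product = (39 - 7) * (35 - 3)
Step 5: = 32 * 32 = 1024

1024


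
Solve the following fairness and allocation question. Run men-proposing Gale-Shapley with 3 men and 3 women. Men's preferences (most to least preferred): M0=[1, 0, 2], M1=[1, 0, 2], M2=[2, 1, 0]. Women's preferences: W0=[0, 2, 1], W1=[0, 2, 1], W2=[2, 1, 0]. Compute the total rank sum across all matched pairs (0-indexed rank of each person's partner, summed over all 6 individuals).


Step 1: Run Gale-Shapley (men propose, women hold best offer):
  M0 proposes to W1; she accepts
  M1 proposes to W1; rejected
  M1 proposes to W0; she accepts
  M2 proposes to W2; she accepts
Step 2: Final matching: W0-M1, W1-M0, W2-M2
Step 3: 0-indexed ranks (man's rank of his match, then woman's): 1 + 2 + 0 + 0 + 0 + 0
Step 4: Total rank sum = 3

3
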